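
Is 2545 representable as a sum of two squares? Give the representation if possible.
12² + 49² (a=12, b=49)

Factorization: 2545 = 5 × 509
By Fermat: n is sum of two squares iff every prime p ≡ 3 (mod 4) appears to even power.
All primes ≡ 3 (mod 4) appear to even power.
Search a = 0, 1, 2, … for 2545 - a² a perfect square: first hit at a = 12: 2545 - 144 = 2401 = 49².
2545 = 12² + 49² = 144 + 2401 ✓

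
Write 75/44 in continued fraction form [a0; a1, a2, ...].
[1; 1, 2, 2, 1, 1, 2]

Euclidean algorithm steps:
75 = 1 × 44 + 31
44 = 1 × 31 + 13
31 = 2 × 13 + 5
13 = 2 × 5 + 3
5 = 1 × 3 + 2
3 = 1 × 2 + 1
2 = 2 × 1 + 0
Continued fraction: [1; 1, 2, 2, 1, 1, 2]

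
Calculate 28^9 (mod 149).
88

Repeated squaring. Binary of 9 = 1001.
28^1 ≡ 28 (mod 149); 28^2 ≡ 39 (mod 149); 28^4 ≡ 31 (mod 149); 28^8 ≡ 67 (mod 149)
28^9 = 28^1 × 28^8 ≡ 88 (mod 149)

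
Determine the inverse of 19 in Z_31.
18

gcd(19, 31) = 1, so the inverse exists.
Extended Euclidean algorithm on (31, 19):
31 = 1 × 19 + 12  ⟹  12 = (1)·31 + (-1)·19
19 = 1 × 12 + 7  ⟹  7 = (-1)·31 + (2)·19
12 = 1 × 7 + 5  ⟹  5 = (2)·31 + (-3)·19
7 = 1 × 5 + 2  ⟹  2 = (-3)·31 + (5)·19
5 = 2 × 2 + 1  ⟹  1 = (8)·31 + (-13)·19
So (-13)·19 ≡ 1 (mod 31), i.e. 19^(-1) ≡ -13 ≡ 18 (mod 31).
Check: 19 × 18 = 342 ≡ 1 (mod 31)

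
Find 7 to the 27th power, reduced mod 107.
97

Repeated squaring. Binary of 27 = 11011.
7^1 ≡ 7 (mod 107); 7^2 ≡ 49 (mod 107); 7^4 ≡ 47 (mod 107); 7^8 ≡ 69 (mod 107); 7^16 ≡ 53 (mod 107)
7^27 = 7^1 × 7^2 × 7^8 × 7^16 ≡ 97 (mod 107)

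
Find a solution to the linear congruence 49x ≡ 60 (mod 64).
x ≡ 60 (mod 64)

gcd(49, 64) = 1, which divides 60, so solutions exist.
Find 49^(-1) mod 64 by the extended Euclidean algorithm:
64 = 1 × 49 + 15  ⟹  15 = (1)·64 + (-1)·49
49 = 3 × 15 + 4  ⟹  4 = (-3)·64 + (4)·49
15 = 3 × 4 + 3  ⟹  3 = (10)·64 + (-13)·49
4 = 1 × 3 + 1  ⟹  1 = (-13)·64 + (17)·49
So (17)·49 ≡ 1 (mod 64), i.e. 49^(-1) ≡ 17 (mod 64).
x ≡ 17 × 60 = 1020 ≡ 60 (mod 64).
Check: 49 × 60 = 2940 ≡ 60 (mod 64).
Unique solution: x ≡ 60 (mod 64)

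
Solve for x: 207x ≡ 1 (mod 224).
79

gcd(207, 224) = 1, so the inverse exists.
Extended Euclidean algorithm on (224, 207):
224 = 1 × 207 + 17  ⟹  17 = (1)·224 + (-1)·207
207 = 12 × 17 + 3  ⟹  3 = (-12)·224 + (13)·207
17 = 5 × 3 + 2  ⟹  2 = (61)·224 + (-66)·207
3 = 1 × 2 + 1  ⟹  1 = (-73)·224 + (79)·207
So (79)·207 ≡ 1 (mod 224), i.e. 207^(-1) ≡ 79 (mod 224).
Check: 207 × 79 = 16353 ≡ 1 (mod 224)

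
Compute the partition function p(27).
3010

p(n) counts ways to write n as a sum of positive integers (order ignored).
Euler's pentagonal recurrence: p(k) = p(k-1) + p(k-2) - p(k-5) - p(k-7) + p(k-12) + p(k-15) - ... (offsets j(3j∓1)/2, signs ++--, p(0)=1, p(<0)=0).
DP table for k = 0..26: p(0)=1, p(1)=1, p(2)=2, p(3)=3, p(4)=5, p(5)=7, p(6)=11, p(7)=15, p(8)=22, p(9)=30, p(10)=42, p(11)=56, p(12)=77, p(13)=101, p(14)=135, p(15)=176, p(16)=231, p(17)=297, p(18)=385, p(19)=490, p(20)=627, p(21)=792, p(22)=1002, p(23)=1255, p(24)=1575, p(25)=1958, p(26)=2436.
Final step: p(27) = p(26) + p(25) - p(22) - p(20) + p(15) + p(12) - p(5) - p(1)
= 2436 + 1958 - 1002 - 627 + 176 + 77 - 7 - 1
= 3010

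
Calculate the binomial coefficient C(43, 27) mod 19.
0

Using Lucas' theorem:
Write n=43 and k=27 in base 19:
n in base 19: [2, 5]
k in base 19: [1, 8]
C(43,27) mod 19 = ∏ C(n_i, k_i) mod 19
Digit binomials (mod 19): C(2,1) = 2; C(5,8) = 0 (k_i > n_i)
Product: 2 × 0 = 0 ≡ 0 (mod 19)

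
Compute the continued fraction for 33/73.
[0; 2, 4, 1, 2, 2]

Euclidean algorithm steps:
33 = 0 × 73 + 33
73 = 2 × 33 + 7
33 = 4 × 7 + 5
7 = 1 × 5 + 2
5 = 2 × 2 + 1
2 = 2 × 1 + 0
Continued fraction: [0; 2, 4, 1, 2, 2]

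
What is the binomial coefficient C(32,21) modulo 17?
5

Using Lucas' theorem:
Write n=32 and k=21 in base 17:
n in base 17: [1, 15]
k in base 17: [1, 4]
C(32,21) mod 17 = ∏ C(n_i, k_i) mod 17
Digit binomials (mod 17): C(1,1) = 1; C(15,4) = 1365 ≡ 5
Product: 1 × 5 = 5 ≡ 5 (mod 17)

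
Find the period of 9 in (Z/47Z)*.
23

47 is prime, so ord(9) divides φ(47) = 46.
Divisors of 46: 1, 2, 23, 46.
Repeated squaring: 9^1 ≡ 9, 9^2 ≡ 34, 9^4 ≡ 28, 9^8 ≡ 32, 9^16 ≡ 37, 9^32 ≡ 6 (mod 47).
Test 9^d mod 47 for each divisor d in increasing order:
9^1 ≡ 9
9^2 ≡ 34
9^23 = 9^16·9^4·9^2·9^1 ≡ 1  ← first divisor giving 1
The order is 23.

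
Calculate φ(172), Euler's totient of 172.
84

172 = 2^2 × 43
φ(n) = n × ∏(1 - 1/p) for each prime p dividing n
φ(172) = 172 × (1 - 1/2) × (1 - 1/43) = 84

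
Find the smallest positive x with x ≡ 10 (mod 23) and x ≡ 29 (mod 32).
125

Using Chinese Remainder Theorem:
M = 23 × 32 = 736
M1 = 32, M2 = 23
y1 = 32^(-1) mod 23 = 18
y2 = 23^(-1) mod 32 = 7
x = (10×32×18 + 29×23×7) mod 736 = 125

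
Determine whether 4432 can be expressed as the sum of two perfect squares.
36² + 56² (a=36, b=56)

Factorization: 4432 = 2^4 × 277
By Fermat: n is sum of two squares iff every prime p ≡ 3 (mod 4) appears to even power.
All primes ≡ 3 (mod 4) appear to even power.
Search a = 0, 1, 2, … for 4432 - a² a perfect square: first hit at a = 36: 4432 - 1296 = 3136 = 56².
4432 = 36² + 56² = 1296 + 3136 ✓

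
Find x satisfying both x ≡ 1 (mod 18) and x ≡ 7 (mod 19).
235

Using Chinese Remainder Theorem:
M = 18 × 19 = 342
M1 = 19, M2 = 18
y1 = 19^(-1) mod 18 = 1
y2 = 18^(-1) mod 19 = 18
x = (1×19×1 + 7×18×18) mod 342 = 235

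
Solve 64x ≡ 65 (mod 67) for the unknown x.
x ≡ 23 (mod 67)

gcd(64, 67) = 1, which divides 65, so solutions exist.
Find 64^(-1) mod 67 by the extended Euclidean algorithm:
67 = 1 × 64 + 3  ⟹  3 = (1)·67 + (-1)·64
64 = 21 × 3 + 1  ⟹  1 = (-21)·67 + (22)·64
So (22)·64 ≡ 1 (mod 67), i.e. 64^(-1) ≡ 22 (mod 67).
x ≡ 22 × 65 = 1430 ≡ 23 (mod 67).
Check: 64 × 23 = 1472 ≡ 65 (mod 67).
Unique solution: x ≡ 23 (mod 67)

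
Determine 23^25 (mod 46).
23

Repeated squaring. Binary of 25 = 11001.
23^1 ≡ 23 (mod 46); 23^2 ≡ 23 (mod 46); 23^4 ≡ 23 (mod 46); 23^8 ≡ 23 (mod 46); 23^16 ≡ 23 (mod 46)
23^25 = 23^1 × 23^8 × 23^16 ≡ 23 (mod 46)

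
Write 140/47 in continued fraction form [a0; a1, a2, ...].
[2; 1, 46]

Euclidean algorithm steps:
140 = 2 × 47 + 46
47 = 1 × 46 + 1
46 = 46 × 1 + 0
Continued fraction: [2; 1, 46]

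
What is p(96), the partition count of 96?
118114304

p(n) counts ways to write n as a sum of positive integers (order ignored).
Euler's pentagonal recurrence: p(k) = p(k-1) + p(k-2) - p(k-5) - p(k-7) + p(k-12) + p(k-15) - ... (offsets j(3j∓1)/2, signs ++--, p(0)=1, p(<0)=0).
DP table for k = 0..95: p(0)=1, p(1)=1, p(2)=2, p(3)=3, p(4)=5, p(5)=7, p(6)=11, p(7)=15, p(8)=22, p(9)=30, p(10)=42, p(11)=56, p(12)=77, p(13)=101, p(14)=135, p(15)=176, p(16)=231, p(17)=297, p(18)=385, p(19)=490, p(20)=627, p(21)=792, p(22)=1002, p(23)=1255, p(24)=1575, p(25)=1958, p(26)=2436, p(27)=3010, p(28)=3718, p(29)=4565, p(30)=5604, p(31)=6842, p(32)=8349, p(33)=10143, p(34)=12310, p(35)=14883, p(36)=17977, p(37)=21637, p(38)=26015, p(39)=31185, p(40)=37338, p(41)=44583, p(42)=53174, p(43)=63261, p(44)=75175, p(45)=89134, p(46)=105558, p(47)=124754, p(48)=147273, p(49)=173525, p(50)=204226, p(51)=239943, p(52)=281589, p(53)=329931, p(54)=386155, p(55)=451276, p(56)=526823, p(57)=614154, p(58)=715220, p(59)=831820, p(60)=966467, p(61)=1121505, p(62)=1300156, p(63)=1505499, p(64)=1741630, p(65)=2012558, p(66)=2323520, p(67)=2679689, p(68)=3087735, p(69)=3554345, p(70)=4087968, p(71)=4697205, p(72)=5392783, p(73)=6185689, p(74)=7089500, p(75)=8118264, p(76)=9289091, p(77)=10619863, p(78)=12132164, p(79)=13848650, p(80)=15796476, p(81)=18004327, p(82)=20506255, p(83)=23338469, p(84)=26543660, p(85)=30167357, p(86)=34262962, p(87)=38887673, p(88)=44108109, p(89)=49995925, p(90)=56634173, p(91)=64112359, p(92)=72533807, p(93)=82010177, p(94)=92669720, p(95)=104651419.
Final step: p(96) = p(95) + p(94) - p(91) - p(89) + p(84) + p(81) - p(74) - p(70) + p(61) + p(56) - p(45) - p(39) + p(26) + p(19) - p(4)
= 104651419 + 92669720 - 64112359 - 49995925 + 26543660 + 18004327 - 7089500 - 4087968 + 1121505 + 526823 - 89134 - 31185 + 2436 + 490 - 5
= 118114304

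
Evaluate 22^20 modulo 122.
108

Repeated squaring. Binary of 20 = 10100.
22^1 ≡ 22 (mod 122); 22^2 ≡ 118 (mod 122); 22^4 ≡ 16 (mod 122); 22^8 ≡ 12 (mod 122); 22^16 ≡ 22 (mod 122)
22^20 = 22^4 × 22^16 ≡ 108 (mod 122)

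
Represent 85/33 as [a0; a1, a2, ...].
[2; 1, 1, 2, 1, 4]

Euclidean algorithm steps:
85 = 2 × 33 + 19
33 = 1 × 19 + 14
19 = 1 × 14 + 5
14 = 2 × 5 + 4
5 = 1 × 4 + 1
4 = 4 × 1 + 0
Continued fraction: [2; 1, 1, 2, 1, 4]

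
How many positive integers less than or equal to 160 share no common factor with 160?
64

160 = 2^5 × 5
φ(n) = n × ∏(1 - 1/p) for each prime p dividing n
φ(160) = 160 × (1 - 1/2) × (1 - 1/5) = 64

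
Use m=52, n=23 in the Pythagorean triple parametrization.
(2175, 2392, 3233)

Euclid's formula: a = m² - n², b = 2mn, c = m² + n²
m = 52, n = 23
a = 52² - 23² = 2704 - 529 = 2175
b = 2 × 52 × 23 = 2392
c = 52² + 23² = 2704 + 529 = 3233
Verification: 2175² + 2392² = 4730625 + 5721664 = 10452289 = 3233² ✓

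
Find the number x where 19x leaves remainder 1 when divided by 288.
91

gcd(19, 288) = 1, so the inverse exists.
Extended Euclidean algorithm on (288, 19):
288 = 15 × 19 + 3  ⟹  3 = (1)·288 + (-15)·19
19 = 6 × 3 + 1  ⟹  1 = (-6)·288 + (91)·19
So (91)·19 ≡ 1 (mod 288), i.e. 19^(-1) ≡ 91 (mod 288).
Check: 19 × 91 = 1729 ≡ 1 (mod 288)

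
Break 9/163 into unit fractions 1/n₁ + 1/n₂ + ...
1/19 + 1/388 + 1/171663 + 1/41255288134 + 1/4254996997507147716756

Greedy algorithm:
9/163: ceiling(163/9) = 19, use 1/19
8/3097: ceiling(3097/8) = 388, use 1/388
7/1201636: ceiling(1201636/7) = 171663, use 1/171663
5/206276440668: ceiling(206276440668/5) = 41255288134, use 1/41255288134
1/4254996997507147716756: ceiling(4254996997507147716756/1) = 4254996997507147716756, use 1/4254996997507147716756
Result: 9/163 = 1/19 + 1/388 + 1/171663 + 1/41255288134 + 1/4254996997507147716756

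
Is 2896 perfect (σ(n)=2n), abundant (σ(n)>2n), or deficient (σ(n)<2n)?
deficient

Proper divisors of 2896: sum = 1 + 2 + 4 + 8 + 16 + 181 + 362 + 724 + 1448 = 2746
Since 2746 < 2896, 2896 is deficient.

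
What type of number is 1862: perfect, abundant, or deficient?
deficient

Proper divisors of 1862: sum = 1 + 2 + 7 + 14 + 19 + 38 + 49 + 98 + 133 + 266 + 931 = 1558
Since 1558 < 1862, 1862 is deficient.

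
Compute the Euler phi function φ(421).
420

421 = 421
φ(n) = n × ∏(1 - 1/p) for each prime p dividing n
φ(421) = 421 × (1 - 1/421) = 420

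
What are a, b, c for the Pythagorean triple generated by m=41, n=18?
(1357, 1476, 2005)

Euclid's formula: a = m² - n², b = 2mn, c = m² + n²
m = 41, n = 18
a = 41² - 18² = 1681 - 324 = 1357
b = 2 × 41 × 18 = 1476
c = 41² + 18² = 1681 + 324 = 2005
Verification: 1357² + 1476² = 1841449 + 2178576 = 4020025 = 2005² ✓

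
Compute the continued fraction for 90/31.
[2; 1, 9, 3]

Euclidean algorithm steps:
90 = 2 × 31 + 28
31 = 1 × 28 + 3
28 = 9 × 3 + 1
3 = 3 × 1 + 0
Continued fraction: [2; 1, 9, 3]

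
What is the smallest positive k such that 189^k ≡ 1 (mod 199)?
198

199 is prime, so ord(189) divides φ(199) = 198.
Divisors of 198: 1, 2, 3, 6, 9, 11, 18, 22, 33, 66, 99, 198.
Repeated squaring: 189^1 ≡ 189, 189^2 ≡ 100, 189^4 ≡ 50, 189^8 ≡ 112, 189^16 ≡ 7, 189^32 ≡ 49, 189^64 ≡ 13, 189^128 ≡ 169 (mod 199).
Test 189^d mod 199 for each divisor d in increasing order:
189^1 ≡ 189
189^2 ≡ 100
189^3 = 189^2·189^1 ≡ 194
189^6 = 189^4·189^2 ≡ 25
189^9 = 189^8·189^1 ≡ 74
189^11 = 189^8·189^2·189^1 ≡ 37
189^18 = 189^16·189^2 ≡ 103
189^22 = 189^16·189^4·189^2 ≡ 175
189^33 = 189^32·189^1 ≡ 107
189^66 = 189^64·189^2 ≡ 106
189^99 = 189^64·189^32·189^2·189^1 ≡ 198
189^198 = 189^128·189^64·189^4·189^2 ≡ 1  ← first divisor giving 1
The order is 198.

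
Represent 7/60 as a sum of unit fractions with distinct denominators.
1/9 + 1/180

Greedy algorithm:
7/60: ceiling(60/7) = 9, use 1/9
1/180: ceiling(180/1) = 180, use 1/180
Result: 7/60 = 1/9 + 1/180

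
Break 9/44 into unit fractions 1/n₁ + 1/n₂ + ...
1/5 + 1/220

Greedy algorithm:
9/44: ceiling(44/9) = 5, use 1/5
1/220: ceiling(220/1) = 220, use 1/220
Result: 9/44 = 1/5 + 1/220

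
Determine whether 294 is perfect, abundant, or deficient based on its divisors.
abundant

Proper divisors of 294: sum = 1 + 2 + 3 + 6 + 7 + 14 + 21 + 42 + 49 + 98 + 147 = 390
Since 390 > 294, 294 is abundant.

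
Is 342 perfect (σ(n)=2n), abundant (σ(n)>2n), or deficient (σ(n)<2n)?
abundant

Proper divisors of 342: sum = 1 + 2 + 3 + 6 + 9 + 18 + 19 + 38 + 57 + 114 + 171 = 438
Since 438 > 342, 342 is abundant.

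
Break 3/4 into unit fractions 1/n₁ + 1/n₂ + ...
1/2 + 1/4

Greedy algorithm:
3/4: ceiling(4/3) = 2, use 1/2
1/4: ceiling(4/1) = 4, use 1/4
Result: 3/4 = 1/2 + 1/4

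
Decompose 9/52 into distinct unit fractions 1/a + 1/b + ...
1/6 + 1/156

Greedy algorithm:
9/52: ceiling(52/9) = 6, use 1/6
1/156: ceiling(156/1) = 156, use 1/156
Result: 9/52 = 1/6 + 1/156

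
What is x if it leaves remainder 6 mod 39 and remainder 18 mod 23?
708

Using Chinese Remainder Theorem:
M = 39 × 23 = 897
M1 = 23, M2 = 39
y1 = 23^(-1) mod 39 = 17
y2 = 39^(-1) mod 23 = 13
x = (6×23×17 + 18×39×13) mod 897 = 708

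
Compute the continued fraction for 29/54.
[0; 1, 1, 6, 4]

Euclidean algorithm steps:
29 = 0 × 54 + 29
54 = 1 × 29 + 25
29 = 1 × 25 + 4
25 = 6 × 4 + 1
4 = 4 × 1 + 0
Continued fraction: [0; 1, 1, 6, 4]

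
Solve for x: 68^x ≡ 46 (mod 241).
197

Baby-step giant-step with step n = ⌈√241⌉ = 16.
Baby steps 68^j mod 241 (j:value) for j=0..15: 0:1, 1:68, 2:45, 3:168, 4:97, 5:89, 6:27, 7:149, 8:10, 9:198, 10:209, 11:234, 12:6, 13:167, 14:29, 15:44.
Giant-step multiplier: 68^(-16) ≡ 68^(240-16) = 68^224 ≡ 94 (mod 241).
Giant steps γ_i = 46·94^i mod 241: γ_0=46, γ_1=227, γ_2=130, γ_3=170, γ_4=74, γ_5=208, γ_6=31, γ_7=22, γ_8=140, γ_9=146, γ_10=228, γ_11=224, γ_12=89 (in table at j=5).
x = i·n + j = 12·16 + 5 = 197.
Check: 68^197 ≡ 46 (mod 241).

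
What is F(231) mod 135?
124

Matrix identity: Q^n = [[F_(n+1), F_n], [F_n, F_(n-1)]] with Q = [[1,1],[1,0]].
n = 231 = 11100111₂. Square-and-multiply, entries mod 135:
Q^1 = [[1,1],[1,0]]
Q^3 = (Q^1)²·Q = [[3,2],[2,1]]
Q^7 = (Q^3)²·Q = [[21,13],[13,8]]
Q^14 = (Q^7)² = [[70,107],[107,98]]
Q^28 = (Q^14)² = [[14,21],[21,128]]
Q^57 = (Q^28)²·Q = [[109,97],[97,12]]
Q^115 = (Q^57)²·Q = [[87,95],[95,127]]
Q^231 = (Q^115)²·Q = [[69,124],[124,80]]
F_231 mod 135 = Q^231[0][1] = 124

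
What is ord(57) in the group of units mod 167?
83

167 is prime, so ord(57) divides φ(167) = 166.
Divisors of 166: 1, 2, 83, 166.
Repeated squaring: 57^1 ≡ 57, 57^2 ≡ 76, 57^4 ≡ 98, 57^8 ≡ 85, 57^16 ≡ 44, 57^32 ≡ 99, 57^64 ≡ 115, 57^128 ≡ 32 (mod 167).
Test 57^d mod 167 for each divisor d in increasing order:
57^1 ≡ 57
57^2 ≡ 76
57^83 = 57^64·57^16·57^2·57^1 ≡ 1  ← first divisor giving 1
The order is 83.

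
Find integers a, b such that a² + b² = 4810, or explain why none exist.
7² + 69² (a=7, b=69)

Factorization: 4810 = 2 × 5 × 13 × 37
By Fermat: n is sum of two squares iff every prime p ≡ 3 (mod 4) appears to even power.
All primes ≡ 3 (mod 4) appear to even power.
Search a = 0, 1, 2, … for 4810 - a² a perfect square: first hit at a = 7: 4810 - 49 = 4761 = 69².
4810 = 7² + 69² = 49 + 4761 ✓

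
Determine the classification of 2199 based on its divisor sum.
deficient

Proper divisors of 2199: sum = 1 + 3 + 733 = 737
Since 737 < 2199, 2199 is deficient.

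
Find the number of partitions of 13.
101

p(n) counts ways to write n as a sum of positive integers (order ignored).
Euler's pentagonal recurrence: p(k) = p(k-1) + p(k-2) - p(k-5) - p(k-7) + p(k-12) + p(k-15) - ... (offsets j(3j∓1)/2, signs ++--, p(0)=1, p(<0)=0).
DP table for k = 0..12: p(0)=1, p(1)=1, p(2)=2, p(3)=3, p(4)=5, p(5)=7, p(6)=11, p(7)=15, p(8)=22, p(9)=30, p(10)=42, p(11)=56, p(12)=77.
Final step: p(13) = p(12) + p(11) - p(8) - p(6) + p(1)
= 77 + 56 - 22 - 11 + 1
= 101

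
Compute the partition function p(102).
241265379

p(n) counts ways to write n as a sum of positive integers (order ignored).
Euler's pentagonal recurrence: p(k) = p(k-1) + p(k-2) - p(k-5) - p(k-7) + p(k-12) + p(k-15) - ... (offsets j(3j∓1)/2, signs ++--, p(0)=1, p(<0)=0).
DP table for k = 0..101: p(0)=1, p(1)=1, p(2)=2, p(3)=3, p(4)=5, p(5)=7, p(6)=11, p(7)=15, p(8)=22, p(9)=30, p(10)=42, p(11)=56, p(12)=77, p(13)=101, p(14)=135, p(15)=176, p(16)=231, p(17)=297, p(18)=385, p(19)=490, p(20)=627, p(21)=792, p(22)=1002, p(23)=1255, p(24)=1575, p(25)=1958, p(26)=2436, p(27)=3010, p(28)=3718, p(29)=4565, p(30)=5604, p(31)=6842, p(32)=8349, p(33)=10143, p(34)=12310, p(35)=14883, p(36)=17977, p(37)=21637, p(38)=26015, p(39)=31185, p(40)=37338, p(41)=44583, p(42)=53174, p(43)=63261, p(44)=75175, p(45)=89134, p(46)=105558, p(47)=124754, p(48)=147273, p(49)=173525, p(50)=204226, p(51)=239943, p(52)=281589, p(53)=329931, p(54)=386155, p(55)=451276, p(56)=526823, p(57)=614154, p(58)=715220, p(59)=831820, p(60)=966467, p(61)=1121505, p(62)=1300156, p(63)=1505499, p(64)=1741630, p(65)=2012558, p(66)=2323520, p(67)=2679689, p(68)=3087735, p(69)=3554345, p(70)=4087968, p(71)=4697205, p(72)=5392783, p(73)=6185689, p(74)=7089500, p(75)=8118264, p(76)=9289091, p(77)=10619863, p(78)=12132164, p(79)=13848650, p(80)=15796476, p(81)=18004327, p(82)=20506255, p(83)=23338469, p(84)=26543660, p(85)=30167357, p(86)=34262962, p(87)=38887673, p(88)=44108109, p(89)=49995925, p(90)=56634173, p(91)=64112359, p(92)=72533807, p(93)=82010177, p(94)=92669720, p(95)=104651419, p(96)=118114304, p(97)=133230930, p(98)=150198136, p(99)=169229875, p(100)=190569292, p(101)=214481126.
Final step: p(102) = p(101) + p(100) - p(97) - p(95) + p(90) + p(87) - p(80) - p(76) + p(67) + p(62) - p(51) - p(45) + p(32) + p(25) - p(10) - p(2)
= 214481126 + 190569292 - 133230930 - 104651419 + 56634173 + 38887673 - 15796476 - 9289091 + 2679689 + 1300156 - 239943 - 89134 + 8349 + 1958 - 42 - 2
= 241265379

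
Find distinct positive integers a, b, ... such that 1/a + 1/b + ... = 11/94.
1/9 + 1/170 + 1/35955

Greedy algorithm:
11/94: ceiling(94/11) = 9, use 1/9
5/846: ceiling(846/5) = 170, use 1/170
1/35955: ceiling(35955/1) = 35955, use 1/35955
Result: 11/94 = 1/9 + 1/170 + 1/35955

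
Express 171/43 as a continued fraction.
[3; 1, 42]

Euclidean algorithm steps:
171 = 3 × 43 + 42
43 = 1 × 42 + 1
42 = 42 × 1 + 0
Continued fraction: [3; 1, 42]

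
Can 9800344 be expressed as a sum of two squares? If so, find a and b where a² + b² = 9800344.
Not possible

Factorization: 9800344 = 2^3 × 107^3
By Fermat: n is sum of two squares iff every prime p ≡ 3 (mod 4) appears to even power.
Prime(s) ≡ 3 (mod 4) with odd exponent: [(107, 3)]
Therefore 9800344 cannot be expressed as a² + b².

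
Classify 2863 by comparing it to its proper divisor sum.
deficient

Proper divisors of 2863: sum = 1 + 7 + 409 = 417
Since 417 < 2863, 2863 is deficient.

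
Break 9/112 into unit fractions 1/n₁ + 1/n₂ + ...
1/13 + 1/292 + 1/106288

Greedy algorithm:
9/112: ceiling(112/9) = 13, use 1/13
5/1456: ceiling(1456/5) = 292, use 1/292
1/106288: ceiling(106288/1) = 106288, use 1/106288
Result: 9/112 = 1/13 + 1/292 + 1/106288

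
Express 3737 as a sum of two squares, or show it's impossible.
4² + 61² (a=4, b=61)

Factorization: 3737 = 37 × 101
By Fermat: n is sum of two squares iff every prime p ≡ 3 (mod 4) appears to even power.
All primes ≡ 3 (mod 4) appear to even power.
Search a = 0, 1, 2, … for 3737 - a² a perfect square: first hit at a = 4: 3737 - 16 = 3721 = 61².
3737 = 4² + 61² = 16 + 3721 ✓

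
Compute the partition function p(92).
72533807

p(n) counts ways to write n as a sum of positive integers (order ignored).
Euler's pentagonal recurrence: p(k) = p(k-1) + p(k-2) - p(k-5) - p(k-7) + p(k-12) + p(k-15) - ... (offsets j(3j∓1)/2, signs ++--, p(0)=1, p(<0)=0).
DP table for k = 0..91: p(0)=1, p(1)=1, p(2)=2, p(3)=3, p(4)=5, p(5)=7, p(6)=11, p(7)=15, p(8)=22, p(9)=30, p(10)=42, p(11)=56, p(12)=77, p(13)=101, p(14)=135, p(15)=176, p(16)=231, p(17)=297, p(18)=385, p(19)=490, p(20)=627, p(21)=792, p(22)=1002, p(23)=1255, p(24)=1575, p(25)=1958, p(26)=2436, p(27)=3010, p(28)=3718, p(29)=4565, p(30)=5604, p(31)=6842, p(32)=8349, p(33)=10143, p(34)=12310, p(35)=14883, p(36)=17977, p(37)=21637, p(38)=26015, p(39)=31185, p(40)=37338, p(41)=44583, p(42)=53174, p(43)=63261, p(44)=75175, p(45)=89134, p(46)=105558, p(47)=124754, p(48)=147273, p(49)=173525, p(50)=204226, p(51)=239943, p(52)=281589, p(53)=329931, p(54)=386155, p(55)=451276, p(56)=526823, p(57)=614154, p(58)=715220, p(59)=831820, p(60)=966467, p(61)=1121505, p(62)=1300156, p(63)=1505499, p(64)=1741630, p(65)=2012558, p(66)=2323520, p(67)=2679689, p(68)=3087735, p(69)=3554345, p(70)=4087968, p(71)=4697205, p(72)=5392783, p(73)=6185689, p(74)=7089500, p(75)=8118264, p(76)=9289091, p(77)=10619863, p(78)=12132164, p(79)=13848650, p(80)=15796476, p(81)=18004327, p(82)=20506255, p(83)=23338469, p(84)=26543660, p(85)=30167357, p(86)=34262962, p(87)=38887673, p(88)=44108109, p(89)=49995925, p(90)=56634173, p(91)=64112359.
Final step: p(92) = p(91) + p(90) - p(87) - p(85) + p(80) + p(77) - p(70) - p(66) + p(57) + p(52) - p(41) - p(35) + p(22) + p(15) - p(0)
= 64112359 + 56634173 - 38887673 - 30167357 + 15796476 + 10619863 - 4087968 - 2323520 + 614154 + 281589 - 44583 - 14883 + 1002 + 176 - 1
= 72533807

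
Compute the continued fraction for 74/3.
[24; 1, 2]

Euclidean algorithm steps:
74 = 24 × 3 + 2
3 = 1 × 2 + 1
2 = 2 × 1 + 0
Continued fraction: [24; 1, 2]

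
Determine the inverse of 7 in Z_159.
91

gcd(7, 159) = 1, so the inverse exists.
Extended Euclidean algorithm on (159, 7):
159 = 22 × 7 + 5  ⟹  5 = (1)·159 + (-22)·7
7 = 1 × 5 + 2  ⟹  2 = (-1)·159 + (23)·7
5 = 2 × 2 + 1  ⟹  1 = (3)·159 + (-68)·7
So (-68)·7 ≡ 1 (mod 159), i.e. 7^(-1) ≡ -68 ≡ 91 (mod 159).
Check: 7 × 91 = 637 ≡ 1 (mod 159)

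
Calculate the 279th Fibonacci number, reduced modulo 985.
716

Matrix identity: Q^n = [[F_(n+1), F_n], [F_n, F_(n-1)]] with Q = [[1,1],[1,0]].
n = 279 = 100010111₂. Square-and-multiply, entries mod 985:
Q^1 = [[1,1],[1,0]]
Q^2 = (Q^1)² = [[2,1],[1,1]]
Q^4 = (Q^2)² = [[5,3],[3,2]]
Q^8 = (Q^4)² = [[34,21],[21,13]]
Q^17 = (Q^8)²·Q = [[614,612],[612,2]]
Q^34 = (Q^17)² = [[970,722],[722,248]]
Q^69 = (Q^34)²·Q = [[235,444],[444,776]]
Q^139 = (Q^69)²·Q = [[910,201],[201,709]]
Q^279 = (Q^139)²·Q = [[100,716],[716,369]]
F_279 mod 985 = Q^279[0][1] = 716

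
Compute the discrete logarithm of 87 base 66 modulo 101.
20

Baby-step giant-step with step n = ⌈√101⌉ = 11.
Baby steps 66^j mod 101 (j:value) for j=0..10: 0:1, 1:66, 2:13, 3:50, 4:68, 5:44, 6:76, 7:67, 8:79, 9:63, 10:17.
Giant-step multiplier: 66^(-11) ≡ 66^(100-11) = 66^89 ≡ 46 (mod 101).
Giant steps γ_i = 87·46^i mod 101: γ_0=87, γ_1=63 (in table at j=9).
x = i·n + j = 1·11 + 9 = 20.
Check: 66^20 ≡ 87 (mod 101).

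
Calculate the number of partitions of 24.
1575

p(n) counts ways to write n as a sum of positive integers (order ignored).
Euler's pentagonal recurrence: p(k) = p(k-1) + p(k-2) - p(k-5) - p(k-7) + p(k-12) + p(k-15) - ... (offsets j(3j∓1)/2, signs ++--, p(0)=1, p(<0)=0).
DP table for k = 0..23: p(0)=1, p(1)=1, p(2)=2, p(3)=3, p(4)=5, p(5)=7, p(6)=11, p(7)=15, p(8)=22, p(9)=30, p(10)=42, p(11)=56, p(12)=77, p(13)=101, p(14)=135, p(15)=176, p(16)=231, p(17)=297, p(18)=385, p(19)=490, p(20)=627, p(21)=792, p(22)=1002, p(23)=1255.
Final step: p(24) = p(23) + p(22) - p(19) - p(17) + p(12) + p(9) - p(2)
= 1255 + 1002 - 490 - 297 + 77 + 30 - 2
= 1575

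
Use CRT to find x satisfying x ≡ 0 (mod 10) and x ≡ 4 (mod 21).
130

Using Chinese Remainder Theorem:
M = 10 × 21 = 210
M1 = 21, M2 = 10
y1 = 21^(-1) mod 10 = 1
y2 = 10^(-1) mod 21 = 19
x = (0×21×1 + 4×10×19) mod 210 = 130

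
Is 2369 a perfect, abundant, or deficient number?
deficient

Proper divisors of 2369: sum = 1 + 23 + 103 = 127
Since 127 < 2369, 2369 is deficient.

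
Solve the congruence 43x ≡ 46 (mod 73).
x ≡ 52 (mod 73)

gcd(43, 73) = 1, which divides 46, so solutions exist.
Find 43^(-1) mod 73 by the extended Euclidean algorithm:
73 = 1 × 43 + 30  ⟹  30 = (1)·73 + (-1)·43
43 = 1 × 30 + 13  ⟹  13 = (-1)·73 + (2)·43
30 = 2 × 13 + 4  ⟹  4 = (3)·73 + (-5)·43
13 = 3 × 4 + 1  ⟹  1 = (-10)·73 + (17)·43
So (17)·43 ≡ 1 (mod 73), i.e. 43^(-1) ≡ 17 (mod 73).
x ≡ 17 × 46 = 782 ≡ 52 (mod 73).
Check: 43 × 52 = 2236 ≡ 46 (mod 73).
Unique solution: x ≡ 52 (mod 73)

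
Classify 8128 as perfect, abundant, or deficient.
perfect

Proper divisors of 8128: sum = 1 + 2 + 4 + 8 + 16 + 32 + 64 + 127 + 254 + 508 + 1016 + 2032 + 4064 = 8128
Since 8128 = 8128, 8128 is perfect.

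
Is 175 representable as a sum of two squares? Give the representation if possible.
Not possible

Factorization: 175 = 5^2 × 7
By Fermat: n is sum of two squares iff every prime p ≡ 3 (mod 4) appears to even power.
Prime(s) ≡ 3 (mod 4) with odd exponent: [(7, 1)]
Therefore 175 cannot be expressed as a² + b².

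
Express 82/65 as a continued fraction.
[1; 3, 1, 4, 1, 2]

Euclidean algorithm steps:
82 = 1 × 65 + 17
65 = 3 × 17 + 14
17 = 1 × 14 + 3
14 = 4 × 3 + 2
3 = 1 × 2 + 1
2 = 2 × 1 + 0
Continued fraction: [1; 3, 1, 4, 1, 2]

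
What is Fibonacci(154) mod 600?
247

Matrix identity: Q^n = [[F_(n+1), F_n], [F_n, F_(n-1)]] with Q = [[1,1],[1,0]].
n = 154 = 10011010₂. Square-and-multiply, entries mod 600:
Q^1 = [[1,1],[1,0]]
Q^2 = (Q^1)² = [[2,1],[1,1]]
Q^4 = (Q^2)² = [[5,3],[3,2]]
Q^9 = (Q^4)²·Q = [[55,34],[34,21]]
Q^19 = (Q^9)²·Q = [[165,581],[581,184]]
Q^38 = (Q^19)² = [[586,569],[569,17]]
Q^77 = (Q^38)²·Q = [[464,557],[557,507]]
Q^154 = (Q^77)² = [[545,247],[247,298]]
F_154 mod 600 = Q^154[0][1] = 247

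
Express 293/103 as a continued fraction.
[2; 1, 5, 2, 3, 2]

Euclidean algorithm steps:
293 = 2 × 103 + 87
103 = 1 × 87 + 16
87 = 5 × 16 + 7
16 = 2 × 7 + 2
7 = 3 × 2 + 1
2 = 2 × 1 + 0
Continued fraction: [2; 1, 5, 2, 3, 2]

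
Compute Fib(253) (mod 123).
110

Matrix identity: Q^n = [[F_(n+1), F_n], [F_n, F_(n-1)]] with Q = [[1,1],[1,0]].
n = 253 = 11111101₂. Square-and-multiply, entries mod 123:
Q^1 = [[1,1],[1,0]]
Q^3 = (Q^1)²·Q = [[3,2],[2,1]]
Q^7 = (Q^3)²·Q = [[21,13],[13,8]]
Q^15 = (Q^7)²·Q = [[3,118],[118,8]]
Q^31 = (Q^15)²·Q = [[102,34],[34,68]]
Q^63 = (Q^31)²·Q = [[120,121],[121,122]]
Q^126 = (Q^63)² = [[13,8],[8,5]]
Q^253 = (Q^126)²·Q = [[8,110],[110,21]]
F_253 mod 123 = Q^253[0][1] = 110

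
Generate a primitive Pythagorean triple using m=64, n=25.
(3471, 3200, 4721)

Euclid's formula: a = m² - n², b = 2mn, c = m² + n²
m = 64, n = 25
a = 64² - 25² = 4096 - 625 = 3471
b = 2 × 64 × 25 = 3200
c = 64² + 25² = 4096 + 625 = 4721
Verification: 3471² + 3200² = 12047841 + 10240000 = 22287841 = 4721² ✓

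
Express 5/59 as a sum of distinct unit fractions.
1/12 + 1/708

Greedy algorithm:
5/59: ceiling(59/5) = 12, use 1/12
1/708: ceiling(708/1) = 708, use 1/708
Result: 5/59 = 1/12 + 1/708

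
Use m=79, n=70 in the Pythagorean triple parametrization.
(1341, 11060, 11141)

Euclid's formula: a = m² - n², b = 2mn, c = m² + n²
m = 79, n = 70
a = 79² - 70² = 6241 - 4900 = 1341
b = 2 × 79 × 70 = 11060
c = 79² + 70² = 6241 + 4900 = 11141
Verification: 1341² + 11060² = 1798281 + 122323600 = 124121881 = 11141² ✓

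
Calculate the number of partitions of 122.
2291320912

p(n) counts ways to write n as a sum of positive integers (order ignored).
Euler's pentagonal recurrence: p(k) = p(k-1) + p(k-2) - p(k-5) - p(k-7) + p(k-12) + p(k-15) - ... (offsets j(3j∓1)/2, signs ++--, p(0)=1, p(<0)=0).
DP table for k = 0..121: p(0)=1, p(1)=1, p(2)=2, p(3)=3, p(4)=5, p(5)=7, p(6)=11, p(7)=15, p(8)=22, p(9)=30, p(10)=42, p(11)=56, p(12)=77, p(13)=101, p(14)=135, p(15)=176, p(16)=231, p(17)=297, p(18)=385, p(19)=490, p(20)=627, p(21)=792, p(22)=1002, p(23)=1255, p(24)=1575, p(25)=1958, p(26)=2436, p(27)=3010, p(28)=3718, p(29)=4565, p(30)=5604, p(31)=6842, p(32)=8349, p(33)=10143, p(34)=12310, p(35)=14883, p(36)=17977, p(37)=21637, p(38)=26015, p(39)=31185, p(40)=37338, p(41)=44583, p(42)=53174, p(43)=63261, p(44)=75175, p(45)=89134, p(46)=105558, p(47)=124754, p(48)=147273, p(49)=173525, p(50)=204226, p(51)=239943, p(52)=281589, p(53)=329931, p(54)=386155, p(55)=451276, p(56)=526823, p(57)=614154, p(58)=715220, p(59)=831820, p(60)=966467, p(61)=1121505, p(62)=1300156, p(63)=1505499, p(64)=1741630, p(65)=2012558, p(66)=2323520, p(67)=2679689, p(68)=3087735, p(69)=3554345, p(70)=4087968, p(71)=4697205, p(72)=5392783, p(73)=6185689, p(74)=7089500, p(75)=8118264, p(76)=9289091, p(77)=10619863, p(78)=12132164, p(79)=13848650, p(80)=15796476, p(81)=18004327, p(82)=20506255, p(83)=23338469, p(84)=26543660, p(85)=30167357, p(86)=34262962, p(87)=38887673, p(88)=44108109, p(89)=49995925, p(90)=56634173, p(91)=64112359, p(92)=72533807, p(93)=82010177, p(94)=92669720, p(95)=104651419, p(96)=118114304, p(97)=133230930, p(98)=150198136, p(99)=169229875, p(100)=190569292, p(101)=214481126, p(102)=241265379, p(103)=271248950, p(104)=304801365, p(105)=342325709, p(106)=384276336, p(107)=431149389, p(108)=483502844, p(109)=541946240, p(110)=607163746, p(111)=679903203, p(112)=761002156, p(113)=851376628, p(114)=952050665, p(115)=1064144451, p(116)=1188908248, p(117)=1327710076, p(118)=1482074143, p(119)=1653668665, p(120)=1844349560, p(121)=2056148051.
Final step: p(122) = p(121) + p(120) - p(117) - p(115) + p(110) + p(107) - p(100) - p(96) + p(87) + p(82) - p(71) - p(65) + p(52) + p(45) - p(30) - p(22) + p(5)
= 2056148051 + 1844349560 - 1327710076 - 1064144451 + 607163746 + 431149389 - 190569292 - 118114304 + 38887673 + 20506255 - 4697205 - 2012558 + 281589 + 89134 - 5604 - 1002 + 7
= 2291320912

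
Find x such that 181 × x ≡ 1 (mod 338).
155

gcd(181, 338) = 1, so the inverse exists.
Extended Euclidean algorithm on (338, 181):
338 = 1 × 181 + 157  ⟹  157 = (1)·338 + (-1)·181
181 = 1 × 157 + 24  ⟹  24 = (-1)·338 + (2)·181
157 = 6 × 24 + 13  ⟹  13 = (7)·338 + (-13)·181
24 = 1 × 13 + 11  ⟹  11 = (-8)·338 + (15)·181
13 = 1 × 11 + 2  ⟹  2 = (15)·338 + (-28)·181
11 = 5 × 2 + 1  ⟹  1 = (-83)·338 + (155)·181
So (155)·181 ≡ 1 (mod 338), i.e. 181^(-1) ≡ 155 (mod 338).
Check: 181 × 155 = 28055 ≡ 1 (mod 338)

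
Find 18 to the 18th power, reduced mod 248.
128

Repeated squaring. Binary of 18 = 10010.
18^1 ≡ 18 (mod 248); 18^2 ≡ 76 (mod 248); 18^4 ≡ 72 (mod 248); 18^8 ≡ 224 (mod 248); 18^16 ≡ 80 (mod 248)
18^18 = 18^2 × 18^16 ≡ 128 (mod 248)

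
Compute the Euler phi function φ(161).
132

161 = 7 × 23
φ(n) = n × ∏(1 - 1/p) for each prime p dividing n
φ(161) = 161 × (1 - 1/7) × (1 - 1/23) = 132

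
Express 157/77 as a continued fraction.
[2; 25, 1, 2]

Euclidean algorithm steps:
157 = 2 × 77 + 3
77 = 25 × 3 + 2
3 = 1 × 2 + 1
2 = 2 × 1 + 0
Continued fraction: [2; 25, 1, 2]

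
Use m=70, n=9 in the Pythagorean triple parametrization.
(4819, 1260, 4981)

Euclid's formula: a = m² - n², b = 2mn, c = m² + n²
m = 70, n = 9
a = 70² - 9² = 4900 - 81 = 4819
b = 2 × 70 × 9 = 1260
c = 70² + 9² = 4900 + 81 = 4981
Verification: 4819² + 1260² = 23222761 + 1587600 = 24810361 = 4981² ✓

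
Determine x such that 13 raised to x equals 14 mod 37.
3

Baby-step giant-step with step n = ⌈√37⌉ = 7.
Baby steps 13^j mod 37 (j:value) for j=0..6: 0:1, 1:13, 2:21, 3:14, 4:34, 5:35, 6:11.
h = 14 is already in the table at j=3, so x = 3.
Check: 13^3 ≡ 14 (mod 37).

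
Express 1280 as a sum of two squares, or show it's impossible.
16² + 32² (a=16, b=32)

Factorization: 1280 = 2^8 × 5
By Fermat: n is sum of two squares iff every prime p ≡ 3 (mod 4) appears to even power.
All primes ≡ 3 (mod 4) appear to even power.
Search a = 0, 1, 2, … for 1280 - a² a perfect square: first hit at a = 16: 1280 - 256 = 1024 = 32².
1280 = 16² + 32² = 256 + 1024 ✓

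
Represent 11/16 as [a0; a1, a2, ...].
[0; 1, 2, 5]

Euclidean algorithm steps:
11 = 0 × 16 + 11
16 = 1 × 11 + 5
11 = 2 × 5 + 1
5 = 5 × 1 + 0
Continued fraction: [0; 1, 2, 5]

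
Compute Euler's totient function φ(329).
276

329 = 7 × 47
φ(n) = n × ∏(1 - 1/p) for each prime p dividing n
φ(329) = 329 × (1 - 1/7) × (1 - 1/47) = 276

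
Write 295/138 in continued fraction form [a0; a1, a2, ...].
[2; 7, 3, 1, 4]

Euclidean algorithm steps:
295 = 2 × 138 + 19
138 = 7 × 19 + 5
19 = 3 × 5 + 4
5 = 1 × 4 + 1
4 = 4 × 1 + 0
Continued fraction: [2; 7, 3, 1, 4]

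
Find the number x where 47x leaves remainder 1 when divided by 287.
171

gcd(47, 287) = 1, so the inverse exists.
Extended Euclidean algorithm on (287, 47):
287 = 6 × 47 + 5  ⟹  5 = (1)·287 + (-6)·47
47 = 9 × 5 + 2  ⟹  2 = (-9)·287 + (55)·47
5 = 2 × 2 + 1  ⟹  1 = (19)·287 + (-116)·47
So (-116)·47 ≡ 1 (mod 287), i.e. 47^(-1) ≡ -116 ≡ 171 (mod 287).
Check: 47 × 171 = 8037 ≡ 1 (mod 287)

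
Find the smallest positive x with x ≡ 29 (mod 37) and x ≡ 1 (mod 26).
547

Using Chinese Remainder Theorem:
M = 37 × 26 = 962
M1 = 26, M2 = 37
y1 = 26^(-1) mod 37 = 10
y2 = 37^(-1) mod 26 = 19
x = (29×26×10 + 1×37×19) mod 962 = 547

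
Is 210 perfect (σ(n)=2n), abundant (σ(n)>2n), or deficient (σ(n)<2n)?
abundant

Proper divisors of 210: sum = 1 + 2 + 3 + 5 + 6 + 7 + 10 + 14 + 15 + 21 + 30 + 35 + 42 + 70 + 105 = 366
Since 366 > 210, 210 is abundant.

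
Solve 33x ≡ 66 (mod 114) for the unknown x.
x ≡ 2 (mod 38)

gcd(33, 114) = 3, which divides 66, so solutions exist.
Divide through by 3: 11x ≡ 22 (mod 38).
Find 11^(-1) mod 38 by the extended Euclidean algorithm:
38 = 3 × 11 + 5  ⟹  5 = (1)·38 + (-3)·11
11 = 2 × 5 + 1  ⟹  1 = (-2)·38 + (7)·11
So (7)·11 ≡ 1 (mod 38), i.e. 11^(-1) ≡ 7 (mod 38).
x ≡ 7 × 22 = 154 ≡ 2 (mod 38).
Check: 33 × 2 = 66 ≡ 66 (mod 114).
x ≡ 2 (mod 38), giving 3 solutions mod 114.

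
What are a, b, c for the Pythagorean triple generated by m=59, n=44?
(1545, 5192, 5417)

Euclid's formula: a = m² - n², b = 2mn, c = m² + n²
m = 59, n = 44
a = 59² - 44² = 3481 - 1936 = 1545
b = 2 × 59 × 44 = 5192
c = 59² + 44² = 3481 + 1936 = 5417
Verification: 1545² + 5192² = 2387025 + 26956864 = 29343889 = 5417² ✓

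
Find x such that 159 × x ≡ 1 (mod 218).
133

gcd(159, 218) = 1, so the inverse exists.
Extended Euclidean algorithm on (218, 159):
218 = 1 × 159 + 59  ⟹  59 = (1)·218 + (-1)·159
159 = 2 × 59 + 41  ⟹  41 = (-2)·218 + (3)·159
59 = 1 × 41 + 18  ⟹  18 = (3)·218 + (-4)·159
41 = 2 × 18 + 5  ⟹  5 = (-8)·218 + (11)·159
18 = 3 × 5 + 3  ⟹  3 = (27)·218 + (-37)·159
5 = 1 × 3 + 2  ⟹  2 = (-35)·218 + (48)·159
3 = 1 × 2 + 1  ⟹  1 = (62)·218 + (-85)·159
So (-85)·159 ≡ 1 (mod 218), i.e. 159^(-1) ≡ -85 ≡ 133 (mod 218).
Check: 159 × 133 = 21147 ≡ 1 (mod 218)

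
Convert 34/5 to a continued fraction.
[6; 1, 4]

Euclidean algorithm steps:
34 = 6 × 5 + 4
5 = 1 × 4 + 1
4 = 4 × 1 + 0
Continued fraction: [6; 1, 4]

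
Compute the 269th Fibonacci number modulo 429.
89

Matrix identity: Q^n = [[F_(n+1), F_n], [F_n, F_(n-1)]] with Q = [[1,1],[1,0]].
n = 269 = 100001101₂. Square-and-multiply, entries mod 429:
Q^1 = [[1,1],[1,0]]
Q^2 = (Q^1)² = [[2,1],[1,1]]
Q^4 = (Q^2)² = [[5,3],[3,2]]
Q^8 = (Q^4)² = [[34,21],[21,13]]
Q^16 = (Q^8)² = [[310,129],[129,181]]
Q^33 = (Q^16)²·Q = [[190,343],[343,276]]
Q^67 = (Q^33)²·Q = [[417,167],[167,250]]
Q^134 = (Q^67)² = [[148,278],[278,299]]
Q^269 = (Q^134)²·Q = [[374,89],[89,285]]
F_269 mod 429 = Q^269[0][1] = 89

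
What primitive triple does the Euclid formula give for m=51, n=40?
(1001, 4080, 4201)

Euclid's formula: a = m² - n², b = 2mn, c = m² + n²
m = 51, n = 40
a = 51² - 40² = 2601 - 1600 = 1001
b = 2 × 51 × 40 = 4080
c = 51² + 40² = 2601 + 1600 = 4201
Verification: 1001² + 4080² = 1002001 + 16646400 = 17648401 = 4201² ✓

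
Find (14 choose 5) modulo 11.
0

Using Lucas' theorem:
Write n=14 and k=5 in base 11:
n in base 11: [1, 3]
k in base 11: [0, 5]
C(14,5) mod 11 = ∏ C(n_i, k_i) mod 11
Digit binomials (mod 11): C(1,0) = 1; C(3,5) = 0 (k_i > n_i)
Product: 1 × 0 = 0 ≡ 0 (mod 11)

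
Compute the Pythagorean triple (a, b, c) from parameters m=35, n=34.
(69, 2380, 2381)

Euclid's formula: a = m² - n², b = 2mn, c = m² + n²
m = 35, n = 34
a = 35² - 34² = 1225 - 1156 = 69
b = 2 × 35 × 34 = 2380
c = 35² + 34² = 1225 + 1156 = 2381
Verification: 69² + 2380² = 4761 + 5664400 = 5669161 = 2381² ✓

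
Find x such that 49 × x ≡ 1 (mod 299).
238

gcd(49, 299) = 1, so the inverse exists.
Extended Euclidean algorithm on (299, 49):
299 = 6 × 49 + 5  ⟹  5 = (1)·299 + (-6)·49
49 = 9 × 5 + 4  ⟹  4 = (-9)·299 + (55)·49
5 = 1 × 4 + 1  ⟹  1 = (10)·299 + (-61)·49
So (-61)·49 ≡ 1 (mod 299), i.e. 49^(-1) ≡ -61 ≡ 238 (mod 299).
Check: 49 × 238 = 11662 ≡ 1 (mod 299)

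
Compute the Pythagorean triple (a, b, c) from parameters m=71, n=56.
(1905, 7952, 8177)

Euclid's formula: a = m² - n², b = 2mn, c = m² + n²
m = 71, n = 56
a = 71² - 56² = 5041 - 3136 = 1905
b = 2 × 71 × 56 = 7952
c = 71² + 56² = 5041 + 3136 = 8177
Verification: 1905² + 7952² = 3629025 + 63234304 = 66863329 = 8177² ✓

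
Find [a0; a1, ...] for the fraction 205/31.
[6; 1, 1, 1, 1, 2, 2]

Euclidean algorithm steps:
205 = 6 × 31 + 19
31 = 1 × 19 + 12
19 = 1 × 12 + 7
12 = 1 × 7 + 5
7 = 1 × 5 + 2
5 = 2 × 2 + 1
2 = 2 × 1 + 0
Continued fraction: [6; 1, 1, 1, 1, 2, 2]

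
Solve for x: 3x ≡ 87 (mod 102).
x ≡ 29 (mod 34)

gcd(3, 102) = 3, which divides 87, so solutions exist.
Divide through by 3: x ≡ 29 (mod 34).
The coefficient of x is now 1, so x ≡ 29 (mod 34).
Check: 3 × 29 = 87 ≡ 87 (mod 102).
x ≡ 29 (mod 34), giving 3 solutions mod 102.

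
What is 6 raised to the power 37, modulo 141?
63

Repeated squaring. Binary of 37 = 100101.
6^1 ≡ 6 (mod 141); 6^2 ≡ 36 (mod 141); 6^4 ≡ 27 (mod 141); 6^8 ≡ 24 (mod 141); 6^16 ≡ 12 (mod 141); 6^32 ≡ 3 (mod 141)
6^37 = 6^1 × 6^4 × 6^32 ≡ 63 (mod 141)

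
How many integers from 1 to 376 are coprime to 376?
184

376 = 2^3 × 47
φ(n) = n × ∏(1 - 1/p) for each prime p dividing n
φ(376) = 376 × (1 - 1/2) × (1 - 1/47) = 184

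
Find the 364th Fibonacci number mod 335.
63

Matrix identity: Q^n = [[F_(n+1), F_n], [F_n, F_(n-1)]] with Q = [[1,1],[1,0]].
n = 364 = 101101100₂. Square-and-multiply, entries mod 335:
Q^1 = [[1,1],[1,0]]
Q^2 = (Q^1)² = [[2,1],[1,1]]
Q^5 = (Q^2)²·Q = [[8,5],[5,3]]
Q^11 = (Q^5)²·Q = [[144,89],[89,55]]
Q^22 = (Q^11)² = [[182,291],[291,226]]
Q^45 = (Q^22)²·Q = [[23,220],[220,138]]
Q^91 = (Q^45)²·Q = [[264,19],[19,245]]
Q^182 = (Q^91)² = [[42,291],[291,86]]
Q^364 = (Q^182)² = [[15,63],[63,287]]
F_364 mod 335 = Q^364[0][1] = 63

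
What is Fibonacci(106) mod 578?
441

Matrix identity: Q^n = [[F_(n+1), F_n], [F_n, F_(n-1)]] with Q = [[1,1],[1,0]].
n = 106 = 1101010₂. Square-and-multiply, entries mod 578:
Q^1 = [[1,1],[1,0]]
Q^3 = (Q^1)²·Q = [[3,2],[2,1]]
Q^6 = (Q^3)² = [[13,8],[8,5]]
Q^13 = (Q^6)²·Q = [[377,233],[233,144]]
Q^26 = (Q^13)² = [[476,13],[13,463]]
Q^53 = (Q^26)²·Q = [[238,169],[169,69]]
Q^106 = (Q^53)² = [[239,441],[441,376]]
F_106 mod 578 = Q^106[0][1] = 441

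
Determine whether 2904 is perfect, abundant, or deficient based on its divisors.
abundant

Proper divisors of 2904: sum = 1 + 2 + 3 + 4 + 6 + 8 + 11 + 12 + ... + 484 + 726 + 968 + 1452 (23 divisors) = 5076
Since 5076 > 2904, 2904 is abundant.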